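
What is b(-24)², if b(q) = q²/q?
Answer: 576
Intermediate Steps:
b(q) = q
b(-24)² = (-24)² = 576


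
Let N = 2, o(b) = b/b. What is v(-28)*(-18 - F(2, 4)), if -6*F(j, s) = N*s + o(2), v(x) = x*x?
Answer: -12936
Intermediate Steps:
o(b) = 1
v(x) = x²
F(j, s) = -⅙ - s/3 (F(j, s) = -(2*s + 1)/6 = -(1 + 2*s)/6 = -⅙ - s/3)
v(-28)*(-18 - F(2, 4)) = (-28)²*(-18 - (-⅙ - ⅓*4)) = 784*(-18 - (-⅙ - 4/3)) = 784*(-18 - 1*(-3/2)) = 784*(-18 + 3/2) = 784*(-33/2) = -12936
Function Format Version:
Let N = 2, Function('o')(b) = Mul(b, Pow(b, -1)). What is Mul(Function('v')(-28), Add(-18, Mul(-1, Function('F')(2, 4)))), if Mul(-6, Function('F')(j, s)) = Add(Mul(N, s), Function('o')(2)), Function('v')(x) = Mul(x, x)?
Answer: -12936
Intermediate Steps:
Function('o')(b) = 1
Function('v')(x) = Pow(x, 2)
Function('F')(j, s) = Add(Rational(-1, 6), Mul(Rational(-1, 3), s)) (Function('F')(j, s) = Mul(Rational(-1, 6), Add(Mul(2, s), 1)) = Mul(Rational(-1, 6), Add(1, Mul(2, s))) = Add(Rational(-1, 6), Mul(Rational(-1, 3), s)))
Mul(Function('v')(-28), Add(-18, Mul(-1, Function('F')(2, 4)))) = Mul(Pow(-28, 2), Add(-18, Mul(-1, Add(Rational(-1, 6), Mul(Rational(-1, 3), 4))))) = Mul(784, Add(-18, Mul(-1, Add(Rational(-1, 6), Rational(-4, 3))))) = Mul(784, Add(-18, Mul(-1, Rational(-3, 2)))) = Mul(784, Add(-18, Rational(3, 2))) = Mul(784, Rational(-33, 2)) = -12936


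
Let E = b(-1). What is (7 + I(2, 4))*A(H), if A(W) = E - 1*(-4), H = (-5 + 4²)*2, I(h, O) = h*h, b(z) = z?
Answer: 33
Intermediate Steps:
E = -1
I(h, O) = h²
H = 22 (H = (-5 + 16)*2 = 11*2 = 22)
A(W) = 3 (A(W) = -1 - 1*(-4) = -1 + 4 = 3)
(7 + I(2, 4))*A(H) = (7 + 2²)*3 = (7 + 4)*3 = 11*3 = 33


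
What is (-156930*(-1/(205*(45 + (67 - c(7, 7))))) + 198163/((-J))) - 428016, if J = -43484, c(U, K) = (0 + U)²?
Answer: -2289167908519/5348532 ≈ -4.2800e+5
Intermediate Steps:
c(U, K) = U²
(-156930*(-1/(205*(45 + (67 - c(7, 7))))) + 198163/((-J))) - 428016 = (-156930*(-1/(205*(45 + (67 - 1*7²)))) + 198163/((-1*(-43484)))) - 428016 = (-156930*(-1/(205*(45 + (67 - 1*49)))) + 198163/43484) - 428016 = (-156930*(-1/(205*(45 + (67 - 49)))) + 198163*(1/43484)) - 428016 = (-156930*(-1/(205*(45 + 18))) + 28309/6212) - 428016 = (-156930/((-205*63)) + 28309/6212) - 428016 = (-156930/(-12915) + 28309/6212) - 428016 = (-156930*(-1/12915) + 28309/6212) - 428016 = (10462/861 + 28309/6212) - 428016 = 89363993/5348532 - 428016 = -2289167908519/5348532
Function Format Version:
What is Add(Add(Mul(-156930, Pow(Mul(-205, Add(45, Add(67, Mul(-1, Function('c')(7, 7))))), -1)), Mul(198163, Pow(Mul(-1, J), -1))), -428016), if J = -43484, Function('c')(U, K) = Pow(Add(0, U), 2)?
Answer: Rational(-2289167908519, 5348532) ≈ -4.2800e+5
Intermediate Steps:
Function('c')(U, K) = Pow(U, 2)
Add(Add(Mul(-156930, Pow(Mul(-205, Add(45, Add(67, Mul(-1, Function('c')(7, 7))))), -1)), Mul(198163, Pow(Mul(-1, J), -1))), -428016) = Add(Add(Mul(-156930, Pow(Mul(-205, Add(45, Add(67, Mul(-1, Pow(7, 2))))), -1)), Mul(198163, Pow(Mul(-1, -43484), -1))), -428016) = Add(Add(Mul(-156930, Pow(Mul(-205, Add(45, Add(67, Mul(-1, 49)))), -1)), Mul(198163, Pow(43484, -1))), -428016) = Add(Add(Mul(-156930, Pow(Mul(-205, Add(45, Add(67, -49))), -1)), Mul(198163, Rational(1, 43484))), -428016) = Add(Add(Mul(-156930, Pow(Mul(-205, Add(45, 18)), -1)), Rational(28309, 6212)), -428016) = Add(Add(Mul(-156930, Pow(Mul(-205, 63), -1)), Rational(28309, 6212)), -428016) = Add(Add(Mul(-156930, Pow(-12915, -1)), Rational(28309, 6212)), -428016) = Add(Add(Mul(-156930, Rational(-1, 12915)), Rational(28309, 6212)), -428016) = Add(Add(Rational(10462, 861), Rational(28309, 6212)), -428016) = Add(Rational(89363993, 5348532), -428016) = Rational(-2289167908519, 5348532)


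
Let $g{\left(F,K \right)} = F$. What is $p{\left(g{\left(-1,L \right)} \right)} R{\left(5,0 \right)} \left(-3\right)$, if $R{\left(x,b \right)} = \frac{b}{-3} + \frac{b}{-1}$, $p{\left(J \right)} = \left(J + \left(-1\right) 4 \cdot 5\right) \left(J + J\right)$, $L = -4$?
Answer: $0$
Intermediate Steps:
$p{\left(J \right)} = 2 J \left(-20 + J\right)$ ($p{\left(J \right)} = \left(J - 20\right) 2 J = \left(-20 + J\right) 2 J = 2 J \left(-20 + J\right)$)
$R{\left(x,b \right)} = - \frac{4 b}{3}$ ($R{\left(x,b \right)} = b \left(- \frac{1}{3}\right) + b \left(-1\right) = - \frac{b}{3} - b = - \frac{4 b}{3}$)
$p{\left(g{\left(-1,L \right)} \right)} R{\left(5,0 \right)} \left(-3\right) = 2 \left(-1\right) \left(-20 - 1\right) \left(\left(- \frac{4}{3}\right) 0\right) \left(-3\right) = 2 \left(-1\right) \left(-21\right) 0 \left(-3\right) = 42 \cdot 0 \left(-3\right) = 0 \left(-3\right) = 0$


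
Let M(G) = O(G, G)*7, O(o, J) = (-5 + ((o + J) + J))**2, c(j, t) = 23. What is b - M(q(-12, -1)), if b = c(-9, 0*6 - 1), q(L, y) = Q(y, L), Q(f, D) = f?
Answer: -425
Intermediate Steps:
q(L, y) = y
b = 23
O(o, J) = (-5 + o + 2*J)**2 (O(o, J) = (-5 + ((J + o) + J))**2 = (-5 + (o + 2*J))**2 = (-5 + o + 2*J)**2)
M(G) = 7*(-5 + 3*G)**2 (M(G) = (-5 + G + 2*G)**2*7 = (-5 + 3*G)**2*7 = 7*(-5 + 3*G)**2)
b - M(q(-12, -1)) = 23 - 7*(-5 + 3*(-1))**2 = 23 - 7*(-5 - 3)**2 = 23 - 7*(-8)**2 = 23 - 7*64 = 23 - 1*448 = 23 - 448 = -425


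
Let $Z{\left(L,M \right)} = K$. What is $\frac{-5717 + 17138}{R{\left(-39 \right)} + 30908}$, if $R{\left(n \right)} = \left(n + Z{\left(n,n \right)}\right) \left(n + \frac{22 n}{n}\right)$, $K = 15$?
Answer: $\frac{11421}{31316} \approx 0.3647$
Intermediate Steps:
$Z{\left(L,M \right)} = 15$
$R{\left(n \right)} = \left(15 + n\right) \left(22 + n\right)$ ($R{\left(n \right)} = \left(n + 15\right) \left(n + \frac{22 n}{n}\right) = \left(15 + n\right) \left(n + 22\right) = \left(15 + n\right) \left(22 + n\right)$)
$\frac{-5717 + 17138}{R{\left(-39 \right)} + 30908} = \frac{-5717 + 17138}{\left(330 + \left(-39\right)^{2} + 37 \left(-39\right)\right) + 30908} = \frac{11421}{\left(330 + 1521 - 1443\right) + 30908} = \frac{11421}{408 + 30908} = \frac{11421}{31316}$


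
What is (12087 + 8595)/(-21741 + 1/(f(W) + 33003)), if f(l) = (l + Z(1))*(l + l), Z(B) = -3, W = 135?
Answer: -709837263/746183731 ≈ -0.95129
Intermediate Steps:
f(l) = 2*l*(-3 + l) (f(l) = (l - 3)*(l + l) = (-3 + l)*(2*l) = 2*l*(-3 + l))
(12087 + 8595)/(-21741 + 1/(f(W) + 33003)) = (12087 + 8595)/(-21741 + 1/(2*135*(-3 + 135) + 33003)) = 20682/(-21741 + 1/(2*135*132 + 33003)) = 20682/(-21741 + 1/(35640 + 33003)) = 20682/(-21741 + 1/68643) = 20682/(-1492367462/68643) = 20682*(-68643/1492367462) = -709837263/746183731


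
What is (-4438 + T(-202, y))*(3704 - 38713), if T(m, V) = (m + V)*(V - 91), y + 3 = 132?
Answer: 252484908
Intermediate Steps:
y = 129 (y = -3 + 132 = 129)
T(m, V) = (-91 + V)*(V + m) (T(m, V) = (V + m)*(-91 + V) = (-91 + V)*(V + m))
(-4438 + T(-202, y))*(3704 - 38713) = (-4438 + (129² - 91*129 - 91*(-202) + 129*(-202)))*(3704 - 38713) = (-4438 + (16641 - 11739 + 18382 - 26058))*(-35009) = (-4438 - 2774)*(-35009) = -7212*(-35009) = 252484908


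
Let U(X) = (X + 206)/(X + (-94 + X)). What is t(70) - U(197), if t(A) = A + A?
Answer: 41597/300 ≈ 138.66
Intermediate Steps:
U(X) = (206 + X)/(-94 + 2*X)
t(A) = 2*A
t(70) - U(197) = 2*70 - (206 + 197)/(2*(-47 + 197)) = 140 - 403/(2*150) = 140 - 1*403/300 = 140 - 403/300 = 41597/300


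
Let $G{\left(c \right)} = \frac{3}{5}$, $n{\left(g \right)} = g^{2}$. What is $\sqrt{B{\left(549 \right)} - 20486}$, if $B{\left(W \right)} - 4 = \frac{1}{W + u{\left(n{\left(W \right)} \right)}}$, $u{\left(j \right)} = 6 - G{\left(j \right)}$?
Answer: $\frac{i \sqrt{4371759623}}{462} \approx 143.12 i$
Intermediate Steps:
$G{\left(c \right)} = \frac{3}{5}$ ($G{\left(c \right)} = 3 \cdot \frac{1}{5} = \frac{3}{5}$)
$u{\left(j \right)} = \frac{27}{5}$ ($u{\left(j \right)} = 6 - \frac{3}{5} = \frac{27}{5}$)
$B{\left(W \right)} = 4 + \frac{1}{\frac{27}{5} + W}$ ($B{\left(W \right)} = 4 + \frac{1}{W + \frac{27}{5}} = 4 + \frac{1}{\frac{27}{5} + W}$)
$\sqrt{B{\left(549 \right)} - 20486} = \sqrt{\frac{113 + 20 \cdot 549}{27 + 5 \cdot 549} - 20486} = \sqrt{\frac{113 + 10980}{27 + 2745} - 20486} = \sqrt{\frac{1}{2772} \cdot 11093 - 20486} = \sqrt{\frac{11093}{2772} - 20486} = \sqrt{- \frac{56776099}{2772}} = \frac{i \sqrt{4371759623}}{462}$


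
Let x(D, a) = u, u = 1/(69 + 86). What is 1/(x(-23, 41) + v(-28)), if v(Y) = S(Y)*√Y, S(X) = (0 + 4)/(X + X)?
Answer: 1085/24032 + 24025*I*√7/24032 ≈ 0.045148 + 2.645*I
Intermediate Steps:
u = 1/155 ≈ 0.0064516
S(X) = 2/X (S(X) = 4/((2*X)) = 4*(1/(2*X)) = 2/X)
x(D, a) = 1/155
v(Y) = 2/√Y (v(Y) = (2/Y)*√Y = 2/√Y)
1/(x(-23, 41) + v(-28)) = 1/(1/155 + 2/√(-28)) = 1/(1/155 + 2*(-I*√7/14)) = 1/(1/155 - I*√7/7)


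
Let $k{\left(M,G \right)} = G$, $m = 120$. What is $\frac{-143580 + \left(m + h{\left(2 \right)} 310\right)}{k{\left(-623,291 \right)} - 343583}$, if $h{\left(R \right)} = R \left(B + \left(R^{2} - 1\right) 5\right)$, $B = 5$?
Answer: $\frac{32765}{85823} \approx 0.38177$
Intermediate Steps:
$h{\left(R \right)} = 5 R^{3}$ ($h{\left(R \right)} = R \left(5 + \left(R^{2} - 1\right) 5\right) = R \left(5 + \left(-1 + R^{2}\right) 5\right) = R \left(5 + \left(-5 + 5 R^{2}\right)\right) = R 5 R^{2} = 5 R^{3}$)
$\frac{-143580 + \left(m + h{\left(2 \right)} 310\right)}{k{\left(-623,291 \right)} - 343583} = \frac{-143580 + \left(120 + 5 \cdot 2^{3} \cdot 310\right)}{291 - 343583} = \frac{-143580 + \left(120 + 5 \cdot 8 \cdot 310\right)}{-343292} = \left(-143580 + \left(120 + 40 \cdot 310\right)\right) \left(- \frac{1}{343292}\right) = \left(-143580 + \left(120 + 12400\right)\right) \left(- \frac{1}{343292}\right) = \left(-143580 + 12520\right) \left(- \frac{1}{343292}\right) = \left(-131060\right) \left(- \frac{1}{343292}\right) = \frac{32765}{85823}$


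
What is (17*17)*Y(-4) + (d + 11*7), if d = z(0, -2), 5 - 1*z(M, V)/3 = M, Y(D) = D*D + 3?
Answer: 5583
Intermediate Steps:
Y(D) = 3 + D**2 (Y(D) = D**2 + 3 = 3 + D**2)
z(M, V) = 15 - 3*M
d = 15 (d = 15 - 3*0 = 15 + 0 = 15)
(17*17)*Y(-4) + (d + 11*7) = (17*17)*(3 + (-4)**2) + (15 + 11*7) = 289*(3 + 16) + (15 + 77) = 289*19 + 92 = 5491 + 92 = 5583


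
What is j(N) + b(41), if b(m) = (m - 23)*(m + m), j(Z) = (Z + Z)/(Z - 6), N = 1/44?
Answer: 388186/263 ≈ 1476.0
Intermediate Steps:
N = 1/44 ≈ 0.022727
j(Z) = 2*Z/(-6 + Z) (j(Z) = (2*Z)/(-6 + Z) = 2*Z/(-6 + Z))
b(m) = 2*m*(-23 + m) (b(m) = (-23 + m)*(2*m) = 2*m*(-23 + m))
j(N) + b(41) = 2*(1/44)/(-6 + 1/44) + 2*41*(-23 + 41) = 2*(1/44)/(-263/44) + 2*41*18 = 2*(1/44)*(-44/263) + 1476 = -2/263 + 1476 = 388186/263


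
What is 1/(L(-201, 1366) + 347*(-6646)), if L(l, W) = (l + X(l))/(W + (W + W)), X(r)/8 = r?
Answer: -1366/3150217895 ≈ -4.3362e-7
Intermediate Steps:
X(r) = 8*r
L(l, W) = 3*l/W (L(l, W) = (l + 8*l)/(W + (W + W)) = (9*l)/(W + 2*W) = (9*l)/((3*W)) = (9*l)*(1/(3*W)) = 3*l/W)
1/(L(-201, 1366) + 347*(-6646)) = 1/(3*(-201)/1366 + 347*(-6646)) = 1/(3*(-201)*(1/1366) - 2306162) = 1/(-603/1366 - 2306162) = 1/(-3150217895/1366) = -1366/3150217895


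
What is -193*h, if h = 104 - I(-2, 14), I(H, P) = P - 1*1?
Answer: -17563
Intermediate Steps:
I(H, P) = -1 + P (I(H, P) = P - 1 = -1 + P)
h = 91 (h = 104 - (-1 + 14) = 104 - 1*13 = 104 - 13 = 91)
-193*h = -193*91 = -17563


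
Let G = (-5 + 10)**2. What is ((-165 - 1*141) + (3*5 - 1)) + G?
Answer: -267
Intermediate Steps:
G = 25 (G = 5**2 = 25)
((-165 - 1*141) + (3*5 - 1)) + G = ((-165 - 1*141) + (3*5 - 1)) + 25 = ((-165 - 141) + (15 - 1)) + 25 = (-306 + 14) + 25 = -292 + 25 = -267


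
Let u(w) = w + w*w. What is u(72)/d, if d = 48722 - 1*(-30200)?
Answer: 2628/39461 ≈ 0.066597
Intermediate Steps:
u(w) = w + w**2
d = 78922 (d = 48722 + 30200 = 78922)
u(72)/d = (72*(1 + 72))/78922 = (72*73)*(1/78922) = 5256*(1/78922) = 2628/39461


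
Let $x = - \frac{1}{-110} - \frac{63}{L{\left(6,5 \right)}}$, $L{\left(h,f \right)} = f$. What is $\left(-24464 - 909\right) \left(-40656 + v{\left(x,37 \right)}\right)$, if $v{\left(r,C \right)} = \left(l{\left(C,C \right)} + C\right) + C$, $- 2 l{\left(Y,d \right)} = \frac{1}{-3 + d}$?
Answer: $\frac{70018747221}{68} \approx 1.0297 \cdot 10^{9}$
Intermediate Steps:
$l{\left(Y,d \right)} = - \frac{1}{2 \left(-3 + d\right)}$
$x = - \frac{277}{22}$ ($x = - \frac{1}{-110} - \frac{63}{5} = \left(-1\right) \left(- \frac{1}{110}\right) - \frac{63}{5} = \frac{1}{110} - \frac{63}{5} = - \frac{277}{22} \approx -12.591$)
$v{\left(r,C \right)} = - \frac{1}{-6 + 2 C} + 2 C$ ($v{\left(r,C \right)} = \left(- \frac{1}{-6 + 2 C} + C\right) + C = \left(C - \frac{1}{-6 + 2 C}\right) + C = - \frac{1}{-6 + 2 C} + 2 C$)
$\left(-24464 - 909\right) \left(-40656 + v{\left(x,37 \right)}\right) = \left(-24464 - 909\right) \left(-40656 + \frac{-1 + 4 \cdot 37 \left(-3 + 37\right)}{2 \left(-3 + 37\right)}\right) = - 25373 \left(-40656 + \frac{-1 + 4 \cdot 37 \cdot 34}{2 \cdot 34}\right) = - 25373 \left(-40656 + \frac{1}{2} \cdot \frac{1}{34} \left(-1 + 5032\right)\right) = - 25373 \left(-40656 + \frac{1}{2} \cdot \frac{1}{34} \cdot 5031\right) = - 25373 \left(-40656 + \frac{5031}{68}\right) = \left(-25373\right) \left(- \frac{2759577}{68}\right) = \frac{70018747221}{68}$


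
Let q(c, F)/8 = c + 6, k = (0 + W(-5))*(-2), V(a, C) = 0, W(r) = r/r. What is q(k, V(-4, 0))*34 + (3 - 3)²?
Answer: 1088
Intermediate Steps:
W(r) = 1
k = -2 (k = (0 + 1)*(-2) = 1*(-2) = -2)
q(c, F) = 48 + 8*c (q(c, F) = 8*(c + 6) = 8*(6 + c) = 48 + 8*c)
q(k, V(-4, 0))*34 + (3 - 3)² = (48 + 8*(-2))*34 + (3 - 3)² = (48 - 16)*34 + 0² = 32*34 + 0 = 1088 + 0 = 1088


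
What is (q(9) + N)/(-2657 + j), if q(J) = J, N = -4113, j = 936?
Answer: 4104/1721 ≈ 2.3847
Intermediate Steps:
(q(9) + N)/(-2657 + j) = (9 - 4113)/(-2657 + 936) = -4104/(-1721) = -4104*(-1/1721) = 4104/1721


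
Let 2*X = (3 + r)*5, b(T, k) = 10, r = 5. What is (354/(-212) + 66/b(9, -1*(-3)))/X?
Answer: 2613/10600 ≈ 0.24651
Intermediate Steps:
X = 20 (X = ((3 + 5)*5)/2 = (8*5)/2 = (1/2)*40 = 20)
(354/(-212) + 66/b(9, -1*(-3)))/X = (354/(-212) + 66/10)/20 = (354*(-1/212) + 66*(1/10))*(1/20) = (-177/106 + 33/5)*(1/20) = (2613/530)*(1/20) = 2613/10600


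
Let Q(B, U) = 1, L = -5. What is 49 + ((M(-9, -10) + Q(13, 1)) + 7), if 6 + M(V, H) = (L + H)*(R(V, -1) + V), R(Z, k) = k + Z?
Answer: 336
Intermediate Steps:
R(Z, k) = Z + k
M(V, H) = -6 + (-1 + 2*V)*(-5 + H) (M(V, H) = -6 + (-5 + H)*((V - 1) + V) = -6 + (-5 + H)*((-1 + V) + V) = -6 + (-5 + H)*(-1 + 2*V) = -6 + (-1 + 2*V)*(-5 + H))
49 + ((M(-9, -10) + Q(13, 1)) + 7) = 49 + (((-1 - 1*(-10) - 10*(-9) + 2*(-10)*(-9)) + 1) + 7) = 49 + (((-1 + 10 + 90 + 180) + 1) + 7) = 49 + ((279 + 1) + 7) = 49 + (280 + 7) = 49 + 287 = 336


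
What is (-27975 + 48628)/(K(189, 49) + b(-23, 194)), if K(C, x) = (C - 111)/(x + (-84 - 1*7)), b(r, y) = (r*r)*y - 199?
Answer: 144571/716976 ≈ 0.20164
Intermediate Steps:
b(r, y) = -199 + y*r**2 (b(r, y) = r**2*y - 199 = y*r**2 - 199 = -199 + y*r**2)
K(C, x) = (-111 + C)/(-91 + x) (K(C, x) = (-111 + C)/(x + (-84 - 7)) = (-111 + C)/(x - 91) = (-111 + C)/(-91 + x))
(-27975 + 48628)/(K(189, 49) + b(-23, 194)) = (-27975 + 48628)/((-111 + 189)/(-91 + 49) + (-199 + 194*(-23)**2)) = 20653/(78/(-42) + (-199 + 194*529)) = 20653/(-1/42*78 + (-199 + 102626)) = 20653/(-13/7 + 102427) = 20653/(716976/7) = 20653*(7/716976) = 144571/716976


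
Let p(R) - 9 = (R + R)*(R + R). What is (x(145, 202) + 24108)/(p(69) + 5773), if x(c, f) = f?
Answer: 12155/12413 ≈ 0.97922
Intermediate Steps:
p(R) = 9 + 4*R**2 (p(R) = 9 + (R + R)*(R + R) = 9 + (2*R)*(2*R) = 9 + 4*R**2)
(x(145, 202) + 24108)/(p(69) + 5773) = (202 + 24108)/((9 + 4*69**2) + 5773) = 24310/((9 + 4*4761) + 5773) = 24310/((9 + 19044) + 5773) = 24310/(19053 + 5773) = 24310/24826 = 24310*(1/24826) = 12155/12413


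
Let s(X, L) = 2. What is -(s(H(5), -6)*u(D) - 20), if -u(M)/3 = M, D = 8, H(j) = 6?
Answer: 68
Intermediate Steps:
u(M) = -3*M
-(s(H(5), -6)*u(D) - 20) = -(2*(-3*8) - 20) = -(2*(-24) - 20) = -(-48 - 20) = -1*(-68) = 68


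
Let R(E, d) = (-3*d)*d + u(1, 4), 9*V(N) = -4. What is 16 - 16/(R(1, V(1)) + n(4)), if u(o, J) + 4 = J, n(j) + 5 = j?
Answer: 1120/43 ≈ 26.047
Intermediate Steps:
n(j) = -5 + j
u(o, J) = -4 + J
V(N) = -4/9 (V(N) = (⅑)*(-4) = -4/9)
R(E, d) = -3*d² (R(E, d) = (-3*d)*d + (-4 + 4) = -3*d² + 0 = -3*d²)
16 - 16/(R(1, V(1)) + n(4)) = 16 - 16/(-3*(-4/9)² + (-5 + 4)) = 16 - 16/(-3*16/81 - 1) = 16 - 16/(-16/27 - 1) = 16 - 16/(-43/27) = 16 - 16*(-27/43) = 16 + 432/43 = 1120/43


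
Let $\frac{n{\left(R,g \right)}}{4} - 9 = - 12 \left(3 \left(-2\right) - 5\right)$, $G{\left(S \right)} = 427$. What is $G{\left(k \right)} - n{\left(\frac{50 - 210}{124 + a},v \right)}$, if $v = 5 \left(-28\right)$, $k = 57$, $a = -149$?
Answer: $-137$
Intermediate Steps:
$v = -140$
$n{\left(R,g \right)} = 564$ ($n{\left(R,g \right)} = 36 + 4 \left(- 12 \left(3 \left(-2\right) - 5\right)\right) = 36 + 4 \left(- 12 \left(-6 - 5\right)\right) = 36 + 4 \left(\left(-12\right) \left(-11\right)\right) = 36 + 4 \cdot 132 = 36 + 528 = 564$)
$G{\left(k \right)} - n{\left(\frac{50 - 210}{124 + a},v \right)} = 427 - 564 = -137$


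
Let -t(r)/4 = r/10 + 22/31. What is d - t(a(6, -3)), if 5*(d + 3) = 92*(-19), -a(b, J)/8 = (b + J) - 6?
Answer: -10545/31 ≈ -340.16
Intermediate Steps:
a(b, J) = 48 - 8*J - 8*b (a(b, J) = -8*((b + J) - 6) = -8*((J + b) - 6) = -8*(-6 + J + b) = 48 - 8*J - 8*b)
t(r) = -88/31 - 2*r/5 (t(r) = -4*(r/10 + 22/31) = -4*(22/31 + r/10) = -88/31 - 2*r/5)
d = -1763/5 (d = -3 + (92*(-19))/5 = -3 + (⅕)*(-1748) = -3 - 1748/5 = -1763/5 ≈ -352.60)
d - t(a(6, -3)) = -1763/5 - (-88/31 - 2*(48 - 8*(-3) - 8*6)/5) = -1763/5 - (-88/31 - 2*(48 + 24 - 48)/5) = -1763/5 - (-88/31 - ⅖*24) = -1763/5 - (-88/31 - 48/5) = -1763/5 - 1*(-1928/155) = -1763/5 + 1928/155 = -10545/31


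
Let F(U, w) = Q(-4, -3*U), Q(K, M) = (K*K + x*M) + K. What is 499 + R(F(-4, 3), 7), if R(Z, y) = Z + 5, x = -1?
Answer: 504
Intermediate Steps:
Q(K, M) = K + K**2 - M (Q(K, M) = (K*K - M) + K = (K**2 - M) + K = K + K**2 - M)
F(U, w) = 12 + 3*U (F(U, w) = -4 + (-4)**2 - (-3)*U = -4 + 16 + 3*U = 12 + 3*U)
R(Z, y) = 5 + Z
499 + R(F(-4, 3), 7) = 499 + (5 + (12 + 3*(-4))) = 499 + (5 + (12 - 12)) = 499 + (5 + 0) = 499 + 5 = 504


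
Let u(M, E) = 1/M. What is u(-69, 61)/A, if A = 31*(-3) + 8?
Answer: 1/5865 ≈ 0.00017050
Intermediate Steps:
A = -85 (A = -93 + 8 = -85)
u(-69, 61)/A = 1/(-69*(-85)) = -1/69*(-1/85) = 1/5865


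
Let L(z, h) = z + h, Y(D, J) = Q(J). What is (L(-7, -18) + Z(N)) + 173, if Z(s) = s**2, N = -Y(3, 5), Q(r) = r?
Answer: 173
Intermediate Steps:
Y(D, J) = J
L(z, h) = h + z
N = -5 (N = -1*5 = -5)
(L(-7, -18) + Z(N)) + 173 = ((-18 - 7) + (-5)**2) + 173 = (-25 + 25) + 173 = 0 + 173 = 173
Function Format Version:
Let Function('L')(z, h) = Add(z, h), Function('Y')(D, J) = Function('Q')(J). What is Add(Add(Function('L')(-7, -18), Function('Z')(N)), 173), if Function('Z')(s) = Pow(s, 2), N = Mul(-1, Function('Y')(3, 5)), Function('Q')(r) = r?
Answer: 173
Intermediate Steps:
Function('Y')(D, J) = J
Function('L')(z, h) = Add(h, z)
N = -5 (N = Mul(-1, 5) = -5)
Add(Add(Function('L')(-7, -18), Function('Z')(N)), 173) = Add(Add(Add(-18, -7), Pow(-5, 2)), 173) = Add(Add(-25, 25), 173) = Add(0, 173) = 173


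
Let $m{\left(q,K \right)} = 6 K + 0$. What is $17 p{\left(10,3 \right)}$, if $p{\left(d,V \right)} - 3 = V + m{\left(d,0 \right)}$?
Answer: $102$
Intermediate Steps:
$m{\left(q,K \right)} = 6 K$
$p{\left(d,V \right)} = 3 + V$ ($p{\left(d,V \right)} = 3 + \left(V + 6 \cdot 0\right) = 3 + \left(V + 0\right) = 3 + V$)
$17 p{\left(10,3 \right)} = 17 \left(3 + 3\right) = 17 \cdot 6 = 102$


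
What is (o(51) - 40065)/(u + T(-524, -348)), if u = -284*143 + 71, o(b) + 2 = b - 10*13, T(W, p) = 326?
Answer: 13382/13405 ≈ 0.99828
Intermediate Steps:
o(b) = -132 + b (o(b) = -2 + (b - 10*13) = -2 + (b - 130) = -2 + (-130 + b) = -132 + b)
u = -40541 (u = -40612 + 71 = -40541)
(o(51) - 40065)/(u + T(-524, -348)) = ((-132 + 51) - 40065)/(-40541 + 326) = (-81 - 40065)/(-40215) = -40146*(-1/40215) = 13382/13405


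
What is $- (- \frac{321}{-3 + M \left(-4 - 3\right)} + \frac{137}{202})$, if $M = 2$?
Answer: $- \frac{67171}{3434} \approx -19.561$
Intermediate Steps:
$- (- \frac{321}{-3 + M \left(-4 - 3\right)} + \frac{137}{202}) = - (- \frac{321}{-3 + 2 \left(-4 - 3\right)} + \frac{137}{202}) = - (- \frac{321}{-3 + 2 \left(-7\right)} + 137 \cdot \frac{1}{202}) = - (- \frac{321}{-3 - 14} + \frac{137}{202}) = - (- \frac{321}{-17} + \frac{137}{202}) = - (\left(-321\right) \left(- \frac{1}{17}\right) + \frac{137}{202}) = - (\frac{321}{17} + \frac{137}{202}) = \left(-1\right) \frac{67171}{3434} = - \frac{67171}{3434}$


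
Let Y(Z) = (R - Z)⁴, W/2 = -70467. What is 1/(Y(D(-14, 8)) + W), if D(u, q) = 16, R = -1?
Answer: -1/57413 ≈ -1.7418e-5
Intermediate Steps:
W = -140934 (W = 2*(-70467) = -140934)
Y(Z) = (-1 - Z)⁴
1/(Y(D(-14, 8)) + W) = 1/((1 + 16)⁴ - 140934) = 1/(17⁴ - 140934) = 1/(83521 - 140934) = 1/(-57413) = -1/57413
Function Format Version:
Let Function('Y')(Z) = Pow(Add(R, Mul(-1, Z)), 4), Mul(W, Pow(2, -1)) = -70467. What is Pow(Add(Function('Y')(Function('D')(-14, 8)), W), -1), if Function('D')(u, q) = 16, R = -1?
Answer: Rational(-1, 57413) ≈ -1.7418e-5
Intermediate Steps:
W = -140934 (W = Mul(2, -70467) = -140934)
Function('Y')(Z) = Pow(Add(-1, Mul(-1, Z)), 4)
Pow(Add(Function('Y')(Function('D')(-14, 8)), W), -1) = Pow(Add(Pow(Add(1, 16), 4), -140934), -1) = Pow(Add(Pow(17, 4), -140934), -1) = Pow(Add(83521, -140934), -1) = Pow(-57413, -1) = Rational(-1, 57413)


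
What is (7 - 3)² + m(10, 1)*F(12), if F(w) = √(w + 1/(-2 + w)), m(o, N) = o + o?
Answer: 16 + 22*√10 ≈ 85.570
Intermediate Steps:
m(o, N) = 2*o
(7 - 3)² + m(10, 1)*F(12) = (7 - 3)² + (2*10)*√((1 + 12*(-2 + 12))/(-2 + 12)) = 4² + 20*√((1 + 12*10)/10) = 16 + 20*√((1 + 120)/10) = 16 + 20*√((⅒)*121) = 16 + 20*√(121/10) = 16 + 20*(11*√10/10) = 16 + 22*√10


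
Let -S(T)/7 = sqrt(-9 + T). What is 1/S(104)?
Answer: -sqrt(95)/665 ≈ -0.014657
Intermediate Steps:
S(T) = -7*sqrt(-9 + T)
1/S(104) = 1/(-7*sqrt(-9 + 104)) = 1/(-7*sqrt(95)) = -sqrt(95)/665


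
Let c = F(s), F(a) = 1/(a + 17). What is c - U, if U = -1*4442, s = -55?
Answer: 168795/38 ≈ 4442.0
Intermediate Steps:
U = -4442
F(a) = 1/(17 + a)
c = -1/38 (c = 1/(17 - 55) = 1/(-38) = -1/38 ≈ -0.026316)
c - U = -1/38 - 1*(-4442) = -1/38 + 4442 = 168795/38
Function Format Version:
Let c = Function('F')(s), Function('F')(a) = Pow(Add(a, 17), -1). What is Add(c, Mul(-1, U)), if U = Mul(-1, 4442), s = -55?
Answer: Rational(168795, 38) ≈ 4442.0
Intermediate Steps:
U = -4442
Function('F')(a) = Pow(Add(17, a), -1)
c = Rational(-1, 38) (c = Pow(Add(17, -55), -1) = Pow(-38, -1) = Rational(-1, 38) ≈ -0.026316)
Add(c, Mul(-1, U)) = Add(Rational(-1, 38), Mul(-1, -4442)) = Add(Rational(-1, 38), 4442) = Rational(168795, 38)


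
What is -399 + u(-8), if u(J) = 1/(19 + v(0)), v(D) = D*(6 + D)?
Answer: -7580/19 ≈ -398.95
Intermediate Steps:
u(J) = 1/19 (u(J) = 1/(19 + 0*(6 + 0)) = 1/(19 + 0*6) = 1/(19 + 0) = 1/19)
-399 + u(-8) = -399 + 1/19 = -7580/19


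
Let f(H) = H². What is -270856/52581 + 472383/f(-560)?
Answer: -60102071077/16489401600 ≈ -3.6449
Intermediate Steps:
-270856/52581 + 472383/f(-560) = -270856/52581 + 472383/((-560)²) = -270856*1/52581 + 472383/313600 = -270856/52581 + 472383*(1/313600) = -270856/52581 + 472383/313600 = -60102071077/16489401600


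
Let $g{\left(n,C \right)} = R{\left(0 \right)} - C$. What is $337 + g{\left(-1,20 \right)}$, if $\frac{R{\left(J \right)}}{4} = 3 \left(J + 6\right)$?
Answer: $389$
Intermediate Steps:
$R{\left(J \right)} = 72 + 12 J$ ($R{\left(J \right)} = 4 \cdot 3 \left(J + 6\right) = 4 \cdot 3 \left(6 + J\right) = 4 \left(18 + 3 J\right) = 72 + 12 J$)
$g{\left(n,C \right)} = 72 - C$ ($g{\left(n,C \right)} = \left(72 + 12 \cdot 0\right) - C = \left(72 + 0\right) - C = 72 - C$)
$337 + g{\left(-1,20 \right)} = 337 + \left(72 - 20\right) = 337 + 52 = 389$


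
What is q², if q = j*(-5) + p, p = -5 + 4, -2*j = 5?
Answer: 529/4 ≈ 132.25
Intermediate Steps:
j = -5/2 (j = -½*5 = -5/2 ≈ -2.5000)
p = -1
q = 23/2 (q = -5/2*(-5) - 1 = 25/2 - 1 = 23/2 ≈ 11.500)
q² = (23/2)² = 529/4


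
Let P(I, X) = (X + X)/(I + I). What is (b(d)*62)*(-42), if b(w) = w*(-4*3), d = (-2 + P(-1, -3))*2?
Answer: 62496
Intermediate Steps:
P(I, X) = X/I (P(I, X) = (2*X)/((2*I)) = (2*X)*(1/(2*I)) = X/I)
d = 2 (d = (-2 - 3/(-1))*2 = (-2 - 3*(-1))*2 = (-2 + 3)*2 = 1*2 = 2)
b(w) = -12*w (b(w) = w*(-12) = -12*w)
(b(d)*62)*(-42) = (-12*2*62)*(-42) = -24*62*(-42) = -1488*(-42) = 62496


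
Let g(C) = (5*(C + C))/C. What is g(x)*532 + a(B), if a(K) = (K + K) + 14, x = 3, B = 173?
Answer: 5680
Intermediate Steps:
a(K) = 14 + 2*K (a(K) = 2*K + 14 = 14 + 2*K)
g(C) = 10 (g(C) = (5*(2*C))/C = (10*C)/C = 10)
g(x)*532 + a(B) = 10*532 + (14 + 2*173) = 5320 + (14 + 346) = 5320 + 360 = 5680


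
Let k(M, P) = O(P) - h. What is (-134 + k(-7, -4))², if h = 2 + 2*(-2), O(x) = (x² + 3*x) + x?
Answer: 17424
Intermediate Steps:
O(x) = x² + 4*x
h = -2 (h = 2 - 4 = -2)
k(M, P) = 2 + P*(4 + P) (k(M, P) = P*(4 + P) - 1*(-2) = P*(4 + P) + 2 = 2 + P*(4 + P))
(-134 + k(-7, -4))² = (-134 + (2 - 4*(4 - 4)))² = (-134 + (2 - 4*0))² = (-134 + (2 + 0))² = (-134 + 2)² = (-132)² = 17424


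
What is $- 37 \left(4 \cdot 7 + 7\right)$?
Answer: $-1295$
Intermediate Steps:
$- 37 \left(4 \cdot 7 + 7\right) = - 37 \left(28 + 7\right) = \left(-37\right) 35 = -1295$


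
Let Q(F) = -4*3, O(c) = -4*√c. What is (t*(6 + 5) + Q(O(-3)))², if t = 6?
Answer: 2916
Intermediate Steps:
Q(F) = -12
(t*(6 + 5) + Q(O(-3)))² = (6*(6 + 5) - 12)² = (6*11 - 12)² = (66 - 12)² = 54² = 2916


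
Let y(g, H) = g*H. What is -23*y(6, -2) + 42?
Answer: 318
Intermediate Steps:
y(g, H) = H*g
-23*y(6, -2) + 42 = -(-46)*6 + 42 = -23*(-12) + 42 = 276 + 42 = 318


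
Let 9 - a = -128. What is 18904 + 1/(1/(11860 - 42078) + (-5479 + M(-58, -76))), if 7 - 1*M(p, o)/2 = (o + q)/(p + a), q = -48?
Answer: 246483095540258/13038674245 ≈ 18904.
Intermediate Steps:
a = 137 (a = 9 - 1*(-128) = 9 + 128 = 137)
M(p, o) = 14 - 2*(-48 + o)/(137 + p) (M(p, o) = 14 - 2*(o - 48)/(p + 137) = 14 - 2*(-48 + o)/(137 + p))
18904 + 1/(1/(11860 - 42078) + (-5479 + M(-58, -76))) = 18904 + 1/(1/(11860 - 42078) + (-5479 + 2*(1007 - 1*(-76) + 7*(-58))/(137 - 58))) = 18904 + 1/(1/(-30218) + (-5479 + 2*(1007 + 76 - 406)/79)) = 18904 + 1/(-1/30218 + (-5479 + 2*(1/79)*677)) = 18904 + 1/(-1/30218 + (-5479 + 1354/79)) = 18904 + 1/(-1/30218 - 431487/79) = 18904 + 1/(-13038674245/2387222) = 18904 - 2387222/13038674245 = 246483095540258/13038674245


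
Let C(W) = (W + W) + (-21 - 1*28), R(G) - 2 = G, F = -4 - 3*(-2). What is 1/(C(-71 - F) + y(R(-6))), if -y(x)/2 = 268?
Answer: -1/731 ≈ -0.0013680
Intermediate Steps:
F = 2 (F = -4 + 6 = 2)
R(G) = 2 + G
y(x) = -536 (y(x) = -2*268 = -536)
C(W) = -49 + 2*W (C(W) = 2*W + (-21 - 28) = 2*W - 49 = -49 + 2*W)
1/(C(-71 - F) + y(R(-6))) = 1/((-49 + 2*(-71 - 1*2)) - 536) = 1/((-49 + 2*(-71 - 2)) - 536) = 1/((-49 + 2*(-73)) - 536) = 1/((-49 - 146) - 536) = 1/(-195 - 536) = 1/(-731) = -1/731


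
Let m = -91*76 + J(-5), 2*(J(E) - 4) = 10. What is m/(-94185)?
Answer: 6907/94185 ≈ 0.073334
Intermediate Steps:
J(E) = 9 (J(E) = 4 + (½)*10 = 4 + 5 = 9)
m = -6907 (m = -91*76 + 9 = -6916 + 9 = -6907)
m/(-94185) = -6907/(-94185) = -6907*(-1/94185) = 6907/94185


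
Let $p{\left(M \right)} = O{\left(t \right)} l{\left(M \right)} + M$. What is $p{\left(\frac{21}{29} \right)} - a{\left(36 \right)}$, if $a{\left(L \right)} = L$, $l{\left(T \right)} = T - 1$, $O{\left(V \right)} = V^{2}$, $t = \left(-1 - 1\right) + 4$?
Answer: $- \frac{1055}{29} \approx -36.379$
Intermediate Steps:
$t = 2$ ($t = -2 + 4 = 2$)
$l{\left(T \right)} = -1 + T$
$p{\left(M \right)} = -4 + 5 M$ ($p{\left(M \right)} = 2^{2} \left(-1 + M\right) + M = 4 \left(-1 + M\right) + M = \left(-4 + 4 M\right) + M = -4 + 5 M$)
$p{\left(\frac{21}{29} \right)} - a{\left(36 \right)} = \left(-4 + 5 \cdot \frac{21}{29}\right) - 36 = \left(-4 + \frac{105}{29}\right) - 36 = - \frac{11}{29} - 36 = - \frac{1055}{29}$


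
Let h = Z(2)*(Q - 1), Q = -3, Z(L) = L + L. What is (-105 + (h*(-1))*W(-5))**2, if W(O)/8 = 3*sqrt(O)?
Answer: -726255 - 80640*I*sqrt(5) ≈ -7.2626e+5 - 1.8032e+5*I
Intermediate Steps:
Z(L) = 2*L
W(O) = 24*sqrt(O) (W(O) = 8*(3*sqrt(O)) = 24*sqrt(O))
h = -16 (h = (2*2)*(-3 - 1) = 4*(-4) = -16)
(-105 + (h*(-1))*W(-5))**2 = (-105 + (-16*(-1))*(24*sqrt(-5)))**2 = (-105 + 16*(24*(I*sqrt(5))))**2 = (-105 + 16*(24*I*sqrt(5)))**2 = (-105 + 384*I*sqrt(5))**2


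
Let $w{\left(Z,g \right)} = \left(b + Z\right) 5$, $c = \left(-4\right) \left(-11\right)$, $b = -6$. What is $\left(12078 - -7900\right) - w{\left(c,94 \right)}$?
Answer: $19788$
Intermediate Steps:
$c = 44$
$w{\left(Z,g \right)} = -30 + 5 Z$ ($w{\left(Z,g \right)} = \left(-6 + Z\right) 5 = -30 + 5 Z$)
$\left(12078 - -7900\right) - w{\left(c,94 \right)} = \left(12078 - -7900\right) - \left(-30 + 5 \cdot 44\right) = \left(12078 + 7900\right) - \left(-30 + 220\right) = 19978 - 190 = 19788$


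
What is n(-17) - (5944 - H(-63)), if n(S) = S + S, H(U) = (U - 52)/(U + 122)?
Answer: -352817/59 ≈ -5979.9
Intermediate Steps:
H(U) = (-52 + U)/(122 + U)
n(S) = 2*S
n(-17) - (5944 - H(-63)) = 2*(-17) - (5944 - (-52 - 63)/(122 - 63)) = -34 - (5944 - (-115)/59) = -34 - (5944 - 1*(-115/59)) = -34 - (5944 + 115/59) = -34 - 1*350811/59 = -34 - 350811/59 = -352817/59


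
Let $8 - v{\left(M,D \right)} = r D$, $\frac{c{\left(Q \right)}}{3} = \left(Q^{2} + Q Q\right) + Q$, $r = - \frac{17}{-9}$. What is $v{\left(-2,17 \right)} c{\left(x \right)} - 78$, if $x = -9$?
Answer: $-11145$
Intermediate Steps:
$r = \frac{17}{9}$ ($r = \left(-17\right) \left(- \frac{1}{9}\right) = \frac{17}{9} \approx 1.8889$)
$c{\left(Q \right)} = 3 Q + 6 Q^{2}$ ($c{\left(Q \right)} = 3 \left(\left(Q^{2} + Q Q\right) + Q\right) = 3 \left(\left(Q^{2} + Q^{2}\right) + Q\right) = 3 \left(2 Q^{2} + Q\right) = 3 \left(Q + 2 Q^{2}\right) = 3 Q + 6 Q^{2}$)
$v{\left(M,D \right)} = 8 - \frac{17 D}{9}$
$v{\left(-2,17 \right)} c{\left(x \right)} - 78 = \left(8 - \frac{289}{9}\right) 3 \left(-9\right) \left(1 + 2 \left(-9\right)\right) - 78 = \left(8 - \frac{289}{9}\right) 3 \left(-9\right) \left(1 - 18\right) - 78 = - \frac{217 \cdot 3 \left(-9\right) \left(-17\right)}{9} - 78 = \left(- \frac{217}{9}\right) 459 - 78 = -11067 - 78 = -11145$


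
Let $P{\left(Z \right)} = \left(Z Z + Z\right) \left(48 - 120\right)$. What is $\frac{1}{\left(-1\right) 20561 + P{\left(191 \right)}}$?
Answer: $- \frac{1}{2660945} \approx -3.7581 \cdot 10^{-7}$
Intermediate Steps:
$P{\left(Z \right)} = - 72 Z - 72 Z^{2}$ ($P{\left(Z \right)} = \left(Z^{2} + Z\right) \left(-72\right) = \left(Z + Z^{2}\right) \left(-72\right) = - 72 Z - 72 Z^{2}$)
$\frac{1}{\left(-1\right) 20561 + P{\left(191 \right)}} = \frac{1}{\left(-1\right) 20561 - 13752 \left(1 + 191\right)} = \frac{1}{-20561 - 13752 \cdot 192} = \frac{1}{-20561 - 2640384} = \frac{1}{-2660945} = - \frac{1}{2660945}$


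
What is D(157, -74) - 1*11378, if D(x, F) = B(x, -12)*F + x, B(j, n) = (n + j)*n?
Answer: 117539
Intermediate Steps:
B(j, n) = n*(j + n) (B(j, n) = (j + n)*n = n*(j + n))
D(x, F) = x + F*(144 - 12*x) (D(x, F) = (-12*(x - 12))*F + x = (-12*(-12 + x))*F + x = (144 - 12*x)*F + x = F*(144 - 12*x) + x = x + F*(144 - 12*x))
D(157, -74) - 1*11378 = (157 + 12*(-74)*(12 - 1*157)) - 1*11378 = (157 + 12*(-74)*(12 - 157)) - 11378 = (157 + 12*(-74)*(-145)) - 11378 = (157 + 128760) - 11378 = 128917 - 11378 = 117539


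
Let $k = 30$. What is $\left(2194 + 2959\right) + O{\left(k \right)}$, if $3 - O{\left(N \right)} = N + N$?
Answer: $5096$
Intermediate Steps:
$O{\left(N \right)} = 3 - 2 N$ ($O{\left(N \right)} = 3 - \left(N + N\right) = 3 - 2 N$)
$\left(2194 + 2959\right) + O{\left(k \right)} = \left(2194 + 2959\right) + \left(3 - 60\right) = 5153 + \left(3 - 60\right) = 5153 - 57 = 5096$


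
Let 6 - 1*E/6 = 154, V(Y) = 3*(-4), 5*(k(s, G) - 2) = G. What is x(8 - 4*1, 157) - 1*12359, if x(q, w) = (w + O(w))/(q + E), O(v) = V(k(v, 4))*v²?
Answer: -10629725/884 ≈ -12025.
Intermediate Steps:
k(s, G) = 2 + G/5
V(Y) = -12
E = -888 (E = 36 - 6*154 = 36 - 924 = -888)
O(v) = -12*v²
x(q, w) = (w - 12*w²)/(-888 + q) (x(q, w) = (w - 12*w²)/(q - 888) = (w - 12*w²)/(-888 + q))
x(8 - 4*1, 157) - 1*12359 = 157*(1 - 12*157)/(-888 + (8 - 4*1)) - 1*12359 = 157*(1 - 1884)/(-888 + (8 - 4)) - 12359 = 157*(-1883)/(-888 + 4) - 12359 = 157*(-1883)/(-884) - 12359 = 157*(-1/884)*(-1883) - 12359 = 295631/884 - 12359 = -10629725/884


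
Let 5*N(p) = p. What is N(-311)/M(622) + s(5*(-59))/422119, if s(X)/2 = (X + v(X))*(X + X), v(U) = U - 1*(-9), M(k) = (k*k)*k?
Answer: 2652398905081/1633110871960 ≈ 1.6241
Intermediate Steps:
M(k) = k³ (M(k) = k²*k = k³)
v(U) = 9 + U (v(U) = U + 9 = 9 + U)
s(X) = 4*X*(9 + 2*X) (s(X) = 2*((X + (9 + X))*(X + X)) = 2*((9 + 2*X)*(2*X)) = 2*(2*X*(9 + 2*X)) = 4*X*(9 + 2*X))
N(p) = p/5
N(-311)/M(622) + s(5*(-59))/422119 = ((⅕)*(-311))/(622³) + (4*(5*(-59))*(9 + 2*(5*(-59))))/422119 = -311/5/240641848 + (4*(-295)*(9 + 2*(-295)))*(1/422119) = -311/5*1/240641848 + (4*(-295)*(9 - 590))*(1/422119) = -1/3868840 + (4*(-295)*(-581))*(1/422119) = -1/3868840 + 685580*(1/422119) = -1/3868840 + 685580/422119 = 2652398905081/1633110871960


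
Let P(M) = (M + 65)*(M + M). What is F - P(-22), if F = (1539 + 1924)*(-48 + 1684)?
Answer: 5667360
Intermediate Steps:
P(M) = 2*M*(65 + M) (P(M) = (65 + M)*(2*M) = 2*M*(65 + M))
F = 5665468 (F = 3463*1636 = 5665468)
F - P(-22) = 5665468 - 2*(-22)*(65 - 22) = 5665468 - 2*(-22)*43 = 5665468 - 1*(-1892) = 5665468 + 1892 = 5667360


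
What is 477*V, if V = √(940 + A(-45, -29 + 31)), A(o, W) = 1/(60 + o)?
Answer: 159*√211515/5 ≈ 14625.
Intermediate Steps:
V = √211515/15 (V = √(940 + 1/(60 - 45)) = √(940 + 1/15) = √(14101/15) = √211515/15 ≈ 30.661)
477*V = 477*(√211515/15) = 159*√211515/5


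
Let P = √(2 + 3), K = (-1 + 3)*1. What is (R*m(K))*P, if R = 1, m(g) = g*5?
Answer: 10*√5 ≈ 22.361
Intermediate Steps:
K = 2 (K = 2*1 = 2)
m(g) = 5*g
P = √5 ≈ 2.2361
(R*m(K))*P = (1*(5*2))*√5 = (1*10)*√5 = 10*√5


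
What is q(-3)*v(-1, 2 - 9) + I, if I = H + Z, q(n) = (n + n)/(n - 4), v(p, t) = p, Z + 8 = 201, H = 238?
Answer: 3011/7 ≈ 430.14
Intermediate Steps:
Z = 193 (Z = -8 + 201 = 193)
q(n) = 2*n/(-4 + n) (q(n) = (2*n)/(-4 + n) = 2*n/(-4 + n))
I = 431 (I = 238 + 193 = 431)
q(-3)*v(-1, 2 - 9) + I = (2*(-3)/(-4 - 3))*(-1) + 431 = (2*(-3)/(-7))*(-1) + 431 = (2*(-3)*(-⅐))*(-1) + 431 = (6/7)*(-1) + 431 = -6/7 + 431 = 3011/7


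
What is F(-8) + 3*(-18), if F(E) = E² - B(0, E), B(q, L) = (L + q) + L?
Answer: 26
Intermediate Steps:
B(q, L) = q + 2*L
F(E) = E² - 2*E (F(E) = E² - (0 + 2*E) = E² - 2*E)
F(-8) + 3*(-18) = -8*(-2 - 8) + 3*(-18) = -8*(-10) - 54 = 80 - 54 = 26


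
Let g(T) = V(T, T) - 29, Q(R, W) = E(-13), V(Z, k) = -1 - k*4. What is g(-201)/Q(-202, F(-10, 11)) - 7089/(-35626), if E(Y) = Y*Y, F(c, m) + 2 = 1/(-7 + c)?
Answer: 28772565/6020794 ≈ 4.7789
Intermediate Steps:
V(Z, k) = -1 - 4*k
F(c, m) = -2 + 1/(-7 + c)
E(Y) = Y**2
Q(R, W) = 169 (Q(R, W) = (-13)**2 = 169)
g(T) = -30 - 4*T (g(T) = (-1 - 4*T) - 29 = -30 - 4*T)
g(-201)/Q(-202, F(-10, 11)) - 7089/(-35626) = (-30 - 4*(-201))/169 - 7089/(-35626) = (-30 + 804)*(1/169) - 7089*(-1/35626) = 774*(1/169) + 7089/35626 = 774/169 + 7089/35626 = 28772565/6020794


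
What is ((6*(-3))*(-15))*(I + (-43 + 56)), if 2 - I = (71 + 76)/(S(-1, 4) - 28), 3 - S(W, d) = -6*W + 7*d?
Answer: 278640/59 ≈ 4722.7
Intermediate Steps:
S(W, d) = 3 - 7*d + 6*W (S(W, d) = 3 - (-6*W + 7*d) = 3 + (-7*d + 6*W) = 3 - 7*d + 6*W)
I = 265/59 (I = 2 - (71 + 76)/((3 - 7*4 + 6*(-1)) - 28) = 2 - 147/((3 - 28 - 6) - 28) = 2 - 147/(-31 - 28) = 2 - 147/(-59) = 2 - 147*(-1)/59 = 2 - 1*(-147/59) = 2 + 147/59 = 265/59 ≈ 4.4915)
((6*(-3))*(-15))*(I + (-43 + 56)) = ((6*(-3))*(-15))*(265/59 + (-43 + 56)) = (-18*(-15))*(265/59 + 13) = 270*(1032/59) = 278640/59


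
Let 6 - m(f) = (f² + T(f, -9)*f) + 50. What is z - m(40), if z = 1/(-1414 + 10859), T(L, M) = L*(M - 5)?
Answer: -196040419/9445 ≈ -20756.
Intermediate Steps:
T(L, M) = L*(-5 + M)
z = 1/9445 ≈ 0.00010588
m(f) = -44 + 13*f² (m(f) = 6 - ((f² + (f*(-5 - 9))*f) + 50) = 6 - ((f² + (f*(-14))*f) + 50) = 6 - ((f² + (-14*f)*f) + 50) = 6 - ((f² - 14*f²) + 50) = 6 - (-13*f² + 50) = 6 - (50 - 13*f²) = 6 + (-50 + 13*f²) = -44 + 13*f²)
z - m(40) = 1/9445 - (-44 + 13*40²) = 1/9445 - (-44 + 13*1600) = 1/9445 - (-44 + 20800) = 1/9445 - 1*20756 = 1/9445 - 20756 = -196040419/9445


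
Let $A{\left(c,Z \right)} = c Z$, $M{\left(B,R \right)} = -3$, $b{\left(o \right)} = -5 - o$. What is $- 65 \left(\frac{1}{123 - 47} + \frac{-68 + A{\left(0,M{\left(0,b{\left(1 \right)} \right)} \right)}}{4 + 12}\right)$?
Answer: $\frac{10465}{38} \approx 275.39$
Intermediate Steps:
$A{\left(c,Z \right)} = Z c$
$- 65 \left(\frac{1}{123 - 47} + \frac{-68 + A{\left(0,M{\left(0,b{\left(1 \right)} \right)} \right)}}{4 + 12}\right) = - 65 \left(\frac{1}{123 - 47} + \frac{-68 - 0}{4 + 12}\right) = - 65 \left(\frac{1}{76} + \frac{-68 + 0}{16}\right) = - 65 \left(\frac{1}{76} - \frac{17}{4}\right) = \left(-65\right) \left(- \frac{161}{38}\right) = \frac{10465}{38}$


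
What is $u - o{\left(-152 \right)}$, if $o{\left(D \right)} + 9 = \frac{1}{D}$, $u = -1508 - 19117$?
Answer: $- \frac{3133631}{152} \approx -20616.0$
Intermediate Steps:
$u = -20625$ ($u = -1508 - 19117 = -20625$)
$o{\left(D \right)} = -9 + \frac{1}{D}$
$u - o{\left(-152 \right)} = -20625 - \left(-9 + \frac{1}{-152}\right) = -20625 - \left(-9 - \frac{1}{152}\right) = -20625 - - \frac{1369}{152} = -20625 + \frac{1369}{152} = - \frac{3133631}{152}$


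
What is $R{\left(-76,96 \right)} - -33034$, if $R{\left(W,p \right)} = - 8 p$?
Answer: $32266$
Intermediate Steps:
$R{\left(-76,96 \right)} - -33034 = \left(-8\right) 96 - -33034 = -768 + 33034 = 32266$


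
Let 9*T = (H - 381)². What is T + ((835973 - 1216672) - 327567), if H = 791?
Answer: -6206294/9 ≈ -6.8959e+5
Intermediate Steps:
T = 168100/9 (T = (791 - 381)²/9 = (⅑)*410² = (⅑)*168100 = 168100/9 ≈ 18678.)
T + ((835973 - 1216672) - 327567) = 168100/9 + ((835973 - 1216672) - 327567) = 168100/9 + (-380699 - 327567) = 168100/9 - 708266 = -6206294/9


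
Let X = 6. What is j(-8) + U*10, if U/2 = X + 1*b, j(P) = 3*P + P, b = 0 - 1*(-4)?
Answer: 168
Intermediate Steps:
b = 4 (b = 0 + 4 = 4)
j(P) = 4*P
U = 20 (U = 2*(6 + 1*4) = 2*(6 + 4) = 2*10 = 20)
j(-8) + U*10 = 4*(-8) + 20*10 = -32 + 200 = 168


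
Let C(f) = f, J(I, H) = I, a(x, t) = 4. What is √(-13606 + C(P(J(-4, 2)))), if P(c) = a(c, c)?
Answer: I*√13602 ≈ 116.63*I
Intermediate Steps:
P(c) = 4
√(-13606 + C(P(J(-4, 2)))) = √(-13606 + 4) = √(-13602) = I*√13602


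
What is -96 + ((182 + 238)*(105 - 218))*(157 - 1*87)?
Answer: -3322296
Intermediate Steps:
-96 + ((182 + 238)*(105 - 218))*(157 - 1*87) = -96 + (420*(-113))*(157 - 87) = -96 - 47460*70 = -96 - 3322200 = -3322296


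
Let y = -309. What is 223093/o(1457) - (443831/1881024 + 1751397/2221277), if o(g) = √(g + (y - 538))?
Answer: -4280291382715/4178275347648 + 223093*√610/610 ≈ 9031.8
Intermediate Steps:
o(g) = √(-847 + g) (o(g) = √(g + (-309 - 538)) = √(g - 847) = √(-847 + g))
223093/o(1457) - (443831/1881024 + 1751397/2221277) = 223093/(√(-847 + 1457)) - (443831/1881024 + 1751397/2221277) = 223093/(√610) - (443831*(1/1881024) + 1751397*(1/2221277)) = 223093*(√610/610) - (443831/1881024 + 1751397/2221277) = 223093*√610/610 - 1*4280291382715/4178275347648 = 223093*√610/610 - 4280291382715/4178275347648 = -4280291382715/4178275347648 + 223093*√610/610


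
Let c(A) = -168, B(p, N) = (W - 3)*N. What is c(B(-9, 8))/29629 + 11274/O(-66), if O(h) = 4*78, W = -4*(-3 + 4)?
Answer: 55664155/1540708 ≈ 36.129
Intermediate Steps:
W = -4 (W = -4*1 = -4)
O(h) = 312
B(p, N) = -7*N (B(p, N) = (-4 - 3)*N = -7*N)
c(B(-9, 8))/29629 + 11274/O(-66) = -168/29629 + 11274/312 = -168*1/29629 + 11274*(1/312) = -168/29629 + 1879/52 = 55664155/1540708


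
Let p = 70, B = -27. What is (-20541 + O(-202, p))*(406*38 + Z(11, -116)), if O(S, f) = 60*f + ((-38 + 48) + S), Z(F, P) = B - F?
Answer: -254442870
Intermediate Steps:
Z(F, P) = -27 - F
O(S, f) = 10 + S + 60*f (O(S, f) = 60*f + (10 + S) = 10 + S + 60*f)
(-20541 + O(-202, p))*(406*38 + Z(11, -116)) = (-20541 + (10 - 202 + 60*70))*(406*38 + (-27 - 1*11)) = (-20541 + (10 - 202 + 4200))*(15428 + (-27 - 11)) = (-20541 + 4008)*(15428 - 38) = -16533*15390 = -254442870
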